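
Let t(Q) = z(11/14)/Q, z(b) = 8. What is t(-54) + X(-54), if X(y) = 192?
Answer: 5180/27 ≈ 191.85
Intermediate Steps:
t(Q) = 8/Q
t(-54) + X(-54) = 8/(-54) + 192 = 8*(-1/54) + 192 = -4/27 + 192 = 5180/27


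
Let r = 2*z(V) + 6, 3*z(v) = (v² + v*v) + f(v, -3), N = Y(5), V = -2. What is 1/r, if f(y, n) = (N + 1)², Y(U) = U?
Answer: 3/106 ≈ 0.028302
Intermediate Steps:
N = 5
f(y, n) = 36 (f(y, n) = (5 + 1)² = 6² = 36)
z(v) = 12 + 2*v²/3 (z(v) = ((v² + v*v) + 36)/3 = ((v² + v²) + 36)/3 = (2*v² + 36)/3 = (36 + 2*v²)/3 = 12 + 2*v²/3)
r = 106/3 (r = 2*(12 + (⅔)*(-2)²) + 6 = 2*(12 + (⅔)*4) + 6 = 2*(12 + 8/3) + 6 = 2*(44/3) + 6 = 88/3 + 6 = 106/3 ≈ 35.333)
1/r = 1/(106/3) = 3/106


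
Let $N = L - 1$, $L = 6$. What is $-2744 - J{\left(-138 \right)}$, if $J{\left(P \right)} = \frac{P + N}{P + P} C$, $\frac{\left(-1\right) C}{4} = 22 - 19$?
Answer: $- \frac{62979}{23} \approx -2738.2$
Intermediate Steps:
$C = -12$ ($C = - 4 \left(22 - 19\right) = \left(-4\right) 3 = -12$)
$N = 5$ ($N = 6 - 1 = 5$)
$J{\left(P \right)} = - \frac{6 \left(5 + P\right)}{P}$ ($J{\left(P \right)} = \frac{P + 5}{P + P} \left(-12\right) = \frac{5 + P}{2 P} \left(-12\right) = - \frac{6 \left(5 + P\right)}{P}$)
$-2744 - J{\left(-138 \right)} = -2744 - \left(-6 - \frac{30}{-138}\right) = -2744 - \left(-6 - - \frac{5}{23}\right) = -2744 - \left(-6 + \frac{5}{23}\right) = -2744 - - \frac{133}{23} = -2744 + \frac{133}{23} = - \frac{62979}{23}$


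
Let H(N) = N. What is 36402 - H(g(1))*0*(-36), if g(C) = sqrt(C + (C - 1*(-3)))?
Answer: 36402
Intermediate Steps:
g(C) = sqrt(3 + 2*C) (g(C) = sqrt(C + (C + 3)) = sqrt(C + (3 + C)) = sqrt(3 + 2*C))
36402 - H(g(1))*0*(-36) = 36402 - sqrt(3 + 2*1)*0*(-36) = 36402 - sqrt(3 + 2)*0*(-36) = 36402 - sqrt(5)*0*(-36) = 36402 - 0*(-36) = 36402 - 1*0 = 36402 + 0 = 36402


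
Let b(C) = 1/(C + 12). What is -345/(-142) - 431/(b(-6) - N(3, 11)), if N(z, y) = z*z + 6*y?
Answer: 522117/63758 ≈ 8.1890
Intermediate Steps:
b(C) = 1/(12 + C)
N(z, y) = z² + 6*y
-345/(-142) - 431/(b(-6) - N(3, 11)) = -345/(-142) - 431/(1/(12 - 6) - (3² + 6*11)) = -345*(-1/142) - 431/(1/6 - (9 + 66)) = 345/142 - 431/(⅙ - 1*75) = 345/142 - 431/(⅙ - 75) = 345/142 - 431/(-449/6) = 345/142 - 431*(-6/449) = 345/142 + 2586/449 = 522117/63758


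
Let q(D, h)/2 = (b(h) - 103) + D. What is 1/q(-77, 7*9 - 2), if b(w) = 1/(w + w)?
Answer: -61/21959 ≈ -0.0027779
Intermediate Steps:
b(w) = 1/(2*w)
q(D, h) = -206 + 1/h + 2*D (q(D, h) = 2*((1/(2*h) - 103) + D) = 2*((-103 + 1/(2*h)) + D) = 2*(-103 + D + 1/(2*h)) = -206 + 1/h + 2*D)
1/q(-77, 7*9 - 2) = 1/(-206 + 1/(7*9 - 2) + 2*(-77)) = 1/(-206 + 1/(63 - 2) - 154) = 1/(-206 + 1/61 - 154) = 1/(-21959/61) = -61/21959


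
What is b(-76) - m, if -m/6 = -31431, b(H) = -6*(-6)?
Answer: -188550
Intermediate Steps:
b(H) = 36
m = 188586 (m = -6*(-31431) = 188586)
b(-76) - m = 36 - 1*188586 = 36 - 188586 = -188550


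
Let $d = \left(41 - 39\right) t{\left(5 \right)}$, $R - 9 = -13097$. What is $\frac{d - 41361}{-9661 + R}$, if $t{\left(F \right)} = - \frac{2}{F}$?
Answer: $\frac{206809}{113745} \approx 1.8182$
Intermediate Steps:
$R = -13088$ ($R = 9 - 13097 = -13088$)
$d = - \frac{4}{5}$ ($d = \left(41 - 39\right) \left(- \frac{2}{5}\right) = 2 \left(\left(-2\right) \frac{1}{5}\right) = 2 \left(- \frac{2}{5}\right) = - \frac{4}{5} \approx -0.8$)
$\frac{d - 41361}{-9661 + R} = \frac{- \frac{4}{5} - 41361}{-9661 - 13088} = - \frac{206809}{5 \left(-22749\right)} = \left(- \frac{206809}{5}\right) \left(- \frac{1}{22749}\right) = \frac{206809}{113745}$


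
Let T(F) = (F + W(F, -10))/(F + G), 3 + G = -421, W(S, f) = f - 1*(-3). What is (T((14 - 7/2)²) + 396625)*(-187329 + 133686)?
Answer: -26701552213566/1255 ≈ -2.1276e+10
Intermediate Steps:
W(S, f) = 3 + f (W(S, f) = f + 3 = 3 + f)
G = -424 (G = -3 - 421 = -424)
T(F) = (-7 + F)/(-424 + F) (T(F) = (F + (3 - 10))/(F - 424) = (F - 7)/(-424 + F) = (-7 + F)/(-424 + F))
(T((14 - 7/2)²) + 396625)*(-187329 + 133686) = ((-7 + (14 - 7/2)²)/(-424 + (14 - 7/2)²) + 396625)*(-187329 + 133686) = ((-7 + (14 - 7*½)²)/(-424 + (14 - 7*½)²) + 396625)*(-53643) = ((-7 + (14 - 7/2)²)/(-424 + (14 - 7/2)²) + 396625)*(-53643) = ((-7 + (21/2)²)/(-424 + (21/2)²) + 396625)*(-53643) = ((-7 + 441/4)/(-424 + 441/4) + 396625)*(-53643) = ((413/4)/(-1255/4) + 396625)*(-53643) = (-4/1255*413/4 + 396625)*(-53643) = (-413/1255 + 396625)*(-53643) = (497763962/1255)*(-53643) = -26701552213566/1255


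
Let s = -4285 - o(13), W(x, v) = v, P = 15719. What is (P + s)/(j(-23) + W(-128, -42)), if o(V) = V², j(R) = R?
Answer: -2253/13 ≈ -173.31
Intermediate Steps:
s = -4454 (s = -4285 - 1*13² = -4285 - 1*169 = -4285 - 169 = -4454)
(P + s)/(j(-23) + W(-128, -42)) = (15719 - 4454)/(-23 - 42) = 11265/(-65) = 11265*(-1/65) = -2253/13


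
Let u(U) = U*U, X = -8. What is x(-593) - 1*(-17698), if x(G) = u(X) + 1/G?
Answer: 10532865/593 ≈ 17762.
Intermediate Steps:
u(U) = U**2
x(G) = 64 + 1/G (x(G) = (-8)**2 + 1/G = 64 + 1/G)
x(-593) - 1*(-17698) = (64 + 1/(-593)) - 1*(-17698) = (64 - 1/593) + 17698 = 37951/593 + 17698 = 10532865/593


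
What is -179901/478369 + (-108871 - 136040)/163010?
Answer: -146483492169/77978930690 ≈ -1.8785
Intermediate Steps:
-179901/478369 + (-108871 - 136040)/163010 = -179901*1/478369 - 244911*1/163010 = -179901/478369 - 244911/163010 = -146483492169/77978930690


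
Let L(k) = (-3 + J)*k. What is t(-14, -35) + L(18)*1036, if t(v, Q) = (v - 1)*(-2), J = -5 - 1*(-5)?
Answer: -55914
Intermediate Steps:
J = 0 (J = -5 + 5 = 0)
t(v, Q) = 2 - 2*v (t(v, Q) = (-1 + v)*(-2) = 2 - 2*v)
L(k) = -3*k (L(k) = (-3 + 0)*k = -3*k)
t(-14, -35) + L(18)*1036 = (2 - 2*(-14)) - 3*18*1036 = (2 + 28) - 54*1036 = 30 - 55944 = -55914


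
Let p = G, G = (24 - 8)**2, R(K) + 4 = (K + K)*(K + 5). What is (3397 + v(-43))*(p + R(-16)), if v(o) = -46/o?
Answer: 88254668/43 ≈ 2.0524e+6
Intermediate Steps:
R(K) = -4 + 2*K*(5 + K) (R(K) = -4 + (K + K)*(K + 5) = -4 + (2*K)*(5 + K) = -4 + 2*K*(5 + K))
G = 256 (G = 16**2 = 256)
p = 256
(3397 + v(-43))*(p + R(-16)) = (3397 - 46/(-43))*(256 + (-4 + 2*(-16)**2 + 10*(-16))) = (3397 - 46*(-1/43))*(256 + (-4 + 2*256 - 160)) = (3397 + 46/43)*(256 + (-4 + 512 - 160)) = 146117*(256 + 348)/43 = (146117/43)*604 = 88254668/43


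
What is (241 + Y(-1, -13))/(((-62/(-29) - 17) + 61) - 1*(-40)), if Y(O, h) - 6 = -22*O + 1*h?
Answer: 3712/1249 ≈ 2.9720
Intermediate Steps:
Y(O, h) = 6 + h - 22*O (Y(O, h) = 6 + (-22*O + 1*h) = 6 + (-22*O + h) = 6 + (h - 22*O) = 6 + h - 22*O)
(241 + Y(-1, -13))/(((-62/(-29) - 17) + 61) - 1*(-40)) = (241 + (6 - 13 - 22*(-1)))/(((-62/(-29) - 17) + 61) - 1*(-40)) = (241 + (6 - 13 + 22))/(((-62*(-1/29) - 17) + 61) + 40) = (241 + 15)/(((62/29 - 17) + 61) + 40) = 256/((-431/29 + 61) + 40) = 256/(1338/29 + 40) = 256/(2498/29) = 256*(29/2498) = 3712/1249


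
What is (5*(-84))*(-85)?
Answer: 35700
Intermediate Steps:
(5*(-84))*(-85) = -420*(-85) = 35700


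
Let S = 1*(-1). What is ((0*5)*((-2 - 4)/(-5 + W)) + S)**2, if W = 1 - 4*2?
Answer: 1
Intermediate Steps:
W = -7 (W = 1 - 8 = -7)
S = -1
((0*5)*((-2 - 4)/(-5 + W)) + S)**2 = ((0*5)*((-2 - 4)/(-5 - 7)) - 1)**2 = (0*(-6/(-12)) - 1)**2 = (0*(-6*(-1/12)) - 1)**2 = (0*(1/2) - 1)**2 = (0 - 1)**2 = (-1)**2 = 1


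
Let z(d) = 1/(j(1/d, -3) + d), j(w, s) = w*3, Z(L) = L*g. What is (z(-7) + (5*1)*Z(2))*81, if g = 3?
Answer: 125793/52 ≈ 2419.1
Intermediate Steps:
Z(L) = 3*L (Z(L) = L*3 = 3*L)
j(w, s) = 3*w
z(d) = 1/(d + 3/d) (z(d) = 1/(3/d + d) = 1/(d + 3/d))
(z(-7) + (5*1)*Z(2))*81 = (-7/(3 + (-7)**2) + (5*1)*(3*2))*81 = (-7/(3 + 49) + 5*6)*81 = (-7/52 + 30)*81 = (1553/52)*81 = 125793/52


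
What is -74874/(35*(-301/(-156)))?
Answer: -11680344/10535 ≈ -1108.7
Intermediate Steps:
-74874/(35*(-301/(-156))) = -74874/(35*(-301*(-1/156))) = -74874/(35*(301/156)) = -74874/10535/156 = -74874*156/10535 = -11680344/10535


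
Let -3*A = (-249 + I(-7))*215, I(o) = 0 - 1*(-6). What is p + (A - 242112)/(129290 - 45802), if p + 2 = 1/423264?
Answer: -2590328081/552147888 ≈ -4.6914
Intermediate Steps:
p = -846527/423264 (p = -2 + 1/423264 = -846527/423264 ≈ -2.0000)
I(o) = 6 (I(o) = 0 + 6 = 6)
A = 17415 (A = -(-249 + 6)*215/3 = -(-81)*215 = -⅓*(-52245) = 17415)
p + (A - 242112)/(129290 - 45802) = -846527/423264 + (17415 - 242112)/(129290 - 45802) = -846527/423264 - 224697/83488 = -2590328081/552147888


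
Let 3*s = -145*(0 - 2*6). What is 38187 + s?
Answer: 38767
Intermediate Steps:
s = 580 (s = (-145*(0 - 2*6))/3 = (-145*(0 - 12))/3 = (-145*(-12))/3 = (⅓)*1740 = 580)
38187 + s = 38187 + 580 = 38767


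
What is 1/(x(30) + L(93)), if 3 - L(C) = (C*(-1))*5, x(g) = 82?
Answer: 1/550 ≈ 0.0018182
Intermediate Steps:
L(C) = 3 + 5*C (L(C) = 3 - C*(-1)*5 = 3 - (-C)*5 = 3 - (-5)*C = 3 + 5*C)
1/(x(30) + L(93)) = 1/(82 + (3 + 5*93)) = 1/(82 + (3 + 465)) = 1/(82 + 468) = 1/550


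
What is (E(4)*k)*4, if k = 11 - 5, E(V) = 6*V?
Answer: 576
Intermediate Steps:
k = 6
(E(4)*k)*4 = ((6*4)*6)*4 = (24*6)*4 = 144*4 = 576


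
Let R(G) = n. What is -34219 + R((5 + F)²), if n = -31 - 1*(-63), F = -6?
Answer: -34187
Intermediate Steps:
n = 32 (n = -31 + 63 = 32)
R(G) = 32
-34219 + R((5 + F)²) = -34219 + 32 = -34187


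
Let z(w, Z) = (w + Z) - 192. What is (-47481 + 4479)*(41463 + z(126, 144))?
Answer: -1786346082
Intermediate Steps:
z(w, Z) = -192 + Z + w (z(w, Z) = (Z + w) - 192 = -192 + Z + w)
(-47481 + 4479)*(41463 + z(126, 144)) = (-47481 + 4479)*(41463 + (-192 + 144 + 126)) = -43002*(41463 + 78) = -43002*41541 = -1786346082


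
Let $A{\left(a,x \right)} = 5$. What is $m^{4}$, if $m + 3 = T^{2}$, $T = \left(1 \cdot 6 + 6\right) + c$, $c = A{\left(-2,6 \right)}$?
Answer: $6690585616$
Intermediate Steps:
$c = 5$
$T = 17$ ($T = \left(1 \cdot 6 + 6\right) + 5 = \left(6 + 6\right) + 5 = 12 + 5 = 17$)
$m = 286$ ($m = -3 + 17^{2} = -3 + 289 = 286$)
$m^{4} = 286^{4} = 6690585616$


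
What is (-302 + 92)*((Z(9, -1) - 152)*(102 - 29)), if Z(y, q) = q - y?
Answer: 2483460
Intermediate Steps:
(-302 + 92)*((Z(9, -1) - 152)*(102 - 29)) = (-302 + 92)*(((-1 - 1*9) - 152)*(102 - 29)) = -210*((-1 - 9) - 152)*73 = -210*(-10 - 152)*73 = -(-34020)*73 = -210*(-11826) = 2483460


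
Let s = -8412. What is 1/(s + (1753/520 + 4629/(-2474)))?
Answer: -643240/5409969959 ≈ -0.00011890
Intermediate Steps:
1/(s + (1753/520 + 4629/(-2474))) = 1/(-8412 + (1753/520 + 4629/(-2474))) = 1/(-8412 + (1753*(1/520) + 4629*(-1/2474))) = 1/(-8412 + (1753/520 - 4629/2474)) = 1/(-8412 + 964921/643240) = 1/(-5409969959/643240) = -643240/5409969959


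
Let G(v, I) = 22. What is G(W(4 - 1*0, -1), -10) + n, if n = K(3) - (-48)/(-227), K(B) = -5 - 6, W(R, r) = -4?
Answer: 2449/227 ≈ 10.789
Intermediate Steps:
K(B) = -11
n = -2545/227 (n = -11 - (-48)/(-227) = -11 - (-48)*(-1)/227 = -11 - 1*48/227 = -11 - 48/227 = -2545/227 ≈ -11.211)
G(W(4 - 1*0, -1), -10) + n = 22 - 2545/227 = 2449/227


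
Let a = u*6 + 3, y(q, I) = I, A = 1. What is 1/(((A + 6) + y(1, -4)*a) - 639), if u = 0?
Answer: -1/644 ≈ -0.0015528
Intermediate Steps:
a = 3 (a = 0*6 + 3 = 0 + 3 = 3)
1/(((A + 6) + y(1, -4)*a) - 639) = 1/(((1 + 6) - 4*3) - 639) = 1/((7 - 12) - 639) = 1/(-5 - 639) = 1/(-644) = -1/644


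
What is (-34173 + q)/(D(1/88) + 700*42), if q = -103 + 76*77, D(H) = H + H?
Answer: -1250656/1293601 ≈ -0.96680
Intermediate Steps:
D(H) = 2*H
q = 5749 (q = -103 + 5852 = 5749)
(-34173 + q)/(D(1/88) + 700*42) = (-34173 + 5749)/(2/88 + 700*42) = -28424/(2*(1/88) + 29400) = -28424/(1/44 + 29400) = -28424/1293601/44 = -28424*44/1293601 = -1250656/1293601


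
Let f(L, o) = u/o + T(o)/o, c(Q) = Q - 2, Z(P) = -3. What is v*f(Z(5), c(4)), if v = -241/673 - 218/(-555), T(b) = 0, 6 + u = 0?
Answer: -12959/124505 ≈ -0.10408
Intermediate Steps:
u = -6 (u = -6 + 0 = -6)
c(Q) = -2 + Q
f(L, o) = -6/o (f(L, o) = -6/o + 0/o = -6/o + 0 = -6/o)
v = 12959/373515 (v = -241*1/673 - 218*(-1/555) = -241/673 + 218/555 = 12959/373515 ≈ 0.034695)
v*f(Z(5), c(4)) = 12959*(-6/(-2 + 4))/373515 = 12959*(-6/2)/373515 = 12959*(-6*½)/373515 = (12959/373515)*(-3) = -12959/124505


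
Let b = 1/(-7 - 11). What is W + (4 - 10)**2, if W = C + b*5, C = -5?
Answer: 553/18 ≈ 30.722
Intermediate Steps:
b = -1/18 (b = 1/(-18) = -1/18 ≈ -0.055556)
W = -95/18 (W = -5 - 1/18*5 = -5 - 5/18 = -95/18 ≈ -5.2778)
W + (4 - 10)**2 = -95/18 + (4 - 10)**2 = -95/18 + (-6)**2 = -95/18 + 36 = 553/18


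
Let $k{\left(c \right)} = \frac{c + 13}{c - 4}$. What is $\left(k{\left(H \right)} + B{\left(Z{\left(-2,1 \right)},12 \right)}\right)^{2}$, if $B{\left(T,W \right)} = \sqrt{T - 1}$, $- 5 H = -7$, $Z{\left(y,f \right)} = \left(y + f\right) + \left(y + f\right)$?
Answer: $\frac{4677}{169} - \frac{144 i \sqrt{3}}{13} \approx 27.675 - 19.186 i$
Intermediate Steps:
$Z{\left(y,f \right)} = 2 f + 2 y$ ($Z{\left(y,f \right)} = \left(f + y\right) + \left(f + y\right) = 2 f + 2 y$)
$H = \frac{7}{5}$ ($H = \left(- \frac{1}{5}\right) \left(-7\right) = \frac{7}{5} \approx 1.4$)
$B{\left(T,W \right)} = \sqrt{-1 + T}$
$k{\left(c \right)} = \frac{13 + c}{-4 + c}$
$\left(k{\left(H \right)} + B{\left(Z{\left(-2,1 \right)},12 \right)}\right)^{2} = \left(\frac{13 + \frac{7}{5}}{-4 + \frac{7}{5}} + \sqrt{-1 + \left(2 \cdot 1 + 2 \left(-2\right)\right)}\right)^{2} = \left(\frac{1}{- \frac{13}{5}} \cdot \frac{72}{5} + \sqrt{-1 + \left(2 - 4\right)}\right)^{2} = \left(\left(- \frac{5}{13}\right) \frac{72}{5} + \sqrt{-1 - 2}\right)^{2} = \left(- \frac{72}{13} + \sqrt{-3}\right)^{2} = \left(- \frac{72}{13} + i \sqrt{3}\right)^{2}$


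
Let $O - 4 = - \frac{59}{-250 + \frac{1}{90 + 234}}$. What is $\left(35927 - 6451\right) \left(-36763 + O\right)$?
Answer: $- \frac{87762524032500}{80999} \approx -1.0835 \cdot 10^{9}$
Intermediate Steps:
$O = \frac{343112}{80999}$ ($O = 4 - \frac{59}{-250 + \frac{1}{90 + 234}} = 4 - \frac{59}{-250 + \frac{1}{324}} = 4 - \frac{59}{- \frac{80999}{324}} = 4 - - \frac{19116}{80999} = 4 + \frac{19116}{80999} = \frac{343112}{80999} \approx 4.236$)
$\left(35927 - 6451\right) \left(-36763 + O\right) = \left(35927 - 6451\right) \left(-36763 + \frac{343112}{80999}\right) = 29476 \left(- \frac{2977423125}{80999}\right) = - \frac{87762524032500}{80999}$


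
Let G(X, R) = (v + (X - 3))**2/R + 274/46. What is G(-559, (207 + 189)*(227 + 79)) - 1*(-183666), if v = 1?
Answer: 304165061/1656 ≈ 1.8367e+5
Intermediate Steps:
G(X, R) = 137/23 + (-2 + X)**2/R (G(X, R) = (1 + (X - 3))**2/R + 274/46 = (1 + (-3 + X))**2/R + 274*(1/46) = (-2 + X)**2/R + 137/23 = 137/23 + (-2 + X)**2/R)
G(-559, (207 + 189)*(227 + 79)) - 1*(-183666) = (137/23 + (-2 - 559)**2/(((207 + 189)*(227 + 79)))) - 1*(-183666) = (137/23 + (-561)**2/(396*306)) + 183666 = (137/23 + 314721/121176) + 183666 = (137/23 + (1/121176)*314721) + 183666 = (137/23 + 187/72) + 183666 = 14165/1656 + 183666 = 304165061/1656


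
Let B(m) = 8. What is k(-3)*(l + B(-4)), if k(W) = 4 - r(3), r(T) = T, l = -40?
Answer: -32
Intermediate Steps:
k(W) = 1 (k(W) = 4 - 1*3 = 4 - 3 = 1)
k(-3)*(l + B(-4)) = 1*(-40 + 8) = 1*(-32) = -32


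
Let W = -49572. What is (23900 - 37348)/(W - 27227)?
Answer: 13448/76799 ≈ 0.17511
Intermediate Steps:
(23900 - 37348)/(W - 27227) = (23900 - 37348)/(-49572 - 27227) = -13448/(-76799) = -13448*(-1/76799) = 13448/76799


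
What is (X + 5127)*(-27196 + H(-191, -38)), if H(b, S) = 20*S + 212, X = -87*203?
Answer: 347743296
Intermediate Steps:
X = -17661
H(b, S) = 212 + 20*S
(X + 5127)*(-27196 + H(-191, -38)) = (-17661 + 5127)*(-27196 + (212 + 20*(-38))) = -12534*(-27196 + (212 - 760)) = -12534*(-27196 - 548) = -12534*(-27744) = 347743296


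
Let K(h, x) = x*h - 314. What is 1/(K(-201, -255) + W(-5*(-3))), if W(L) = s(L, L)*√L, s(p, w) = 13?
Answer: 50941/2594982946 - 13*√15/2594982946 ≈ 1.9611e-5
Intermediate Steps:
K(h, x) = -314 + h*x (K(h, x) = h*x - 314 = -314 + h*x)
W(L) = 13*√L
1/(K(-201, -255) + W(-5*(-3))) = 1/((-314 - 201*(-255)) + 13*√(-5*(-3))) = 1/((-314 + 51255) + 13*√15) = 1/(50941 + 13*√15)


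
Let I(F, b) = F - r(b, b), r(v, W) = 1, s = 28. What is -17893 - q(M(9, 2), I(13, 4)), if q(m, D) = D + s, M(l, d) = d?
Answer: -17933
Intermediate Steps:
I(F, b) = -1 + F (I(F, b) = F - 1*1 = F - 1 = -1 + F)
q(m, D) = 28 + D (q(m, D) = D + 28 = 28 + D)
-17893 - q(M(9, 2), I(13, 4)) = -17893 - (28 + (-1 + 13)) = -17893 - (28 + 12) = -17893 - 1*40 = -17893 - 40 = -17933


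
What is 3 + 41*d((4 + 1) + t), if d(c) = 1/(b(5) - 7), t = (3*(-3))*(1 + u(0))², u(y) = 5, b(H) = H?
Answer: -35/2 ≈ -17.500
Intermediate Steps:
t = -324 (t = (3*(-3))*(1 + 5)² = -9*6² = -9*36 = -324)
d(c) = -½ (d(c) = 1/(5 - 7) = 1/(-2) = -½)
3 + 41*d((4 + 1) + t) = 3 + 41*(-½) = 3 - 41/2 = -35/2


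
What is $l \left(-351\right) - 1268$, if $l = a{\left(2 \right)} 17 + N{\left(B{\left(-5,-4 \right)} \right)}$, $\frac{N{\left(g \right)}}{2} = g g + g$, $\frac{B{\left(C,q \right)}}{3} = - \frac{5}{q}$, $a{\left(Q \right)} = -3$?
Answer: $\frac{33029}{8} \approx 4128.6$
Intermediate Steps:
$B{\left(C,q \right)} = - \frac{15}{q}$ ($B{\left(C,q \right)} = 3 \left(- \frac{5}{q}\right) = - \frac{15}{q}$)
$N{\left(g \right)} = 2 g + 2 g^{2}$ ($N{\left(g \right)} = 2 \left(g g + g\right) = 2 \left(g^{2} + g\right) = 2 \left(g + g^{2}\right) = 2 g + 2 g^{2}$)
$l = - \frac{123}{8}$ ($l = \left(-3\right) 17 + 2 \left(- \frac{15}{-4}\right) \left(1 - \frac{15}{-4}\right) = -51 + 2 \left(\left(-15\right) \left(- \frac{1}{4}\right)\right) \left(1 - - \frac{15}{4}\right) = -51 + 2 \cdot \frac{15}{4} \left(1 + \frac{15}{4}\right) = -51 + 2 \cdot \frac{15}{4} \cdot \frac{19}{4} = -51 + \frac{285}{8} = - \frac{123}{8} \approx -15.375$)
$l \left(-351\right) - 1268 = \left(- \frac{123}{8}\right) \left(-351\right) - 1268 = \frac{43173}{8} - 1268 = \frac{33029}{8}$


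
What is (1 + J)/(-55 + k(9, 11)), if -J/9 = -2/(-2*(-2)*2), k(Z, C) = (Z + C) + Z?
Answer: -1/8 ≈ -0.12500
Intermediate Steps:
k(Z, C) = C + 2*Z (k(Z, C) = (C + Z) + Z = C + 2*Z)
J = 9/4 (J = -(-18)/(-2*(-2)*2) = -(-18)/(4*2) = -(-18)/8 = -9*(-1/4) = 9/4 ≈ 2.2500)
(1 + J)/(-55 + k(9, 11)) = (1 + 9/4)/(-55 + (11 + 2*9)) = 13/(4*(-55 + (11 + 18))) = 13/(4*(-55 + 29)) = (13/4)/(-26) = (13/4)*(-1/26) = -1/8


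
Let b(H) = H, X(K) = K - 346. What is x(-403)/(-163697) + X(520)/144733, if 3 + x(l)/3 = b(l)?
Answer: 204768072/23692357901 ≈ 0.0086428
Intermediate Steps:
X(K) = -346 + K
x(l) = -9 + 3*l
x(-403)/(-163697) + X(520)/144733 = (-9 + 3*(-403))/(-163697) + (-346 + 520)/144733 = (-9 - 1209)*(-1/163697) + 174*(1/144733) = -1218*(-1/163697) + 174/144733 = 1218/163697 + 174/144733 = 204768072/23692357901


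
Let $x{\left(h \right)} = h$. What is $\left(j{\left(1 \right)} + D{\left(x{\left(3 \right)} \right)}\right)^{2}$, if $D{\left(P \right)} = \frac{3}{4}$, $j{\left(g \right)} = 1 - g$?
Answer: $\frac{9}{16} \approx 0.5625$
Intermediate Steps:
$D{\left(P \right)} = \frac{3}{4}$ ($D{\left(P \right)} = 3 \cdot \frac{1}{4} = \frac{3}{4}$)
$\left(j{\left(1 \right)} + D{\left(x{\left(3 \right)} \right)}\right)^{2} = \left(\left(1 - 1\right) + \frac{3}{4}\right)^{2} = \left(0 + \frac{3}{4}\right)^{2} = \left(\frac{3}{4}\right)^{2} = \frac{9}{16}$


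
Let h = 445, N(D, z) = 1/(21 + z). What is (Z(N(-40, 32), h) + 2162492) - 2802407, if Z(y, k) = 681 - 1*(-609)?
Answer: -638625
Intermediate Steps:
Z(y, k) = 1290 (Z(y, k) = 681 + 609 = 1290)
(Z(N(-40, 32), h) + 2162492) - 2802407 = (1290 + 2162492) - 2802407 = 2163782 - 2802407 = -638625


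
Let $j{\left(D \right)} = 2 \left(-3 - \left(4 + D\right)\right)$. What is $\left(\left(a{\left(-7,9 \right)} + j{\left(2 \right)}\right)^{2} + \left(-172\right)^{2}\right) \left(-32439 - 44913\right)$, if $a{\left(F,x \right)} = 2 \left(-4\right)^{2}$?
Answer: $-2303542560$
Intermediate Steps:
$j{\left(D \right)} = -14 - 2 D$ ($j{\left(D \right)} = 2 \left(-7 - D\right) = -14 - 2 D$)
$a{\left(F,x \right)} = 32$ ($a{\left(F,x \right)} = 2 \cdot 16 = 32$)
$\left(\left(a{\left(-7,9 \right)} + j{\left(2 \right)}\right)^{2} + \left(-172\right)^{2}\right) \left(-32439 - 44913\right) = \left(\left(32 - 18\right)^{2} + \left(-172\right)^{2}\right) \left(-32439 - 44913\right) = \left(\left(32 - 18\right)^{2} + 29584\right) \left(-77352\right) = \left(14^{2} + 29584\right) \left(-77352\right) = \left(196 + 29584\right) \left(-77352\right) = 29780 \left(-77352\right) = -2303542560$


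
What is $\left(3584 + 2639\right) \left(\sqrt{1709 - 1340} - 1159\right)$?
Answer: $-7212457 + 18669 \sqrt{41} \approx -7.0929 \cdot 10^{6}$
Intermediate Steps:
$\left(3584 + 2639\right) \left(\sqrt{1709 - 1340} - 1159\right) = 6223 \left(\sqrt{369} - 1159\right) = 6223 \left(3 \sqrt{41} - 1159\right) = 6223 \left(-1159 + 3 \sqrt{41}\right) = -7212457 + 18669 \sqrt{41}$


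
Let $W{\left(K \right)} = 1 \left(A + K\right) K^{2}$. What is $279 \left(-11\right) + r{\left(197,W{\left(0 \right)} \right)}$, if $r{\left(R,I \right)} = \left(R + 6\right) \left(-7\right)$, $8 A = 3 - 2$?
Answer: $-4490$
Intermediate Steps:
$A = \frac{1}{8}$ ($A = \frac{3 - 2}{8} = \frac{1}{8} \cdot 1 = \frac{1}{8} \approx 0.125$)
$W{\left(K \right)} = K^{2} \left(\frac{1}{8} + K\right)$ ($W{\left(K \right)} = 1 \left(\frac{1}{8} + K\right) K^{2} = \left(\frac{1}{8} + K\right) K^{2} = K^{2} \left(\frac{1}{8} + K\right)$)
$r{\left(R,I \right)} = -42 - 7 R$ ($r{\left(R,I \right)} = \left(6 + R\right) \left(-7\right) = -42 - 7 R$)
$279 \left(-11\right) + r{\left(197,W{\left(0 \right)} \right)} = 279 \left(-11\right) - 1421 = -3069 - 1421 = -4490$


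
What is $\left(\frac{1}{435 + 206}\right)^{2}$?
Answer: $\frac{1}{410881} \approx 2.4338 \cdot 10^{-6}$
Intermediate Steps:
$\left(\frac{1}{435 + 206}\right)^{2} = \left(\frac{1}{641}\right)^{2} = \frac{1}{410881}$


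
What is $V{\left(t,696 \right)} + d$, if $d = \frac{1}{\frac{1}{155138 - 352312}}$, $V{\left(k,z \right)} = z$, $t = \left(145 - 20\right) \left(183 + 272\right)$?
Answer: $-196478$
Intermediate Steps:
$t = 56875$ ($t = 125 \cdot 455 = 56875$)
$d = -197174$ ($d = \frac{1}{\frac{1}{-197174}} = \frac{1}{- \frac{1}{197174}} = -197174$)
$V{\left(t,696 \right)} + d = 696 - 197174 = -196478$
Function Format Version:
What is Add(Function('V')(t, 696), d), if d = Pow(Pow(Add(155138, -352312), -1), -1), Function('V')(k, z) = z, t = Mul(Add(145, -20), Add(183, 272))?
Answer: -196478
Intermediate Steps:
t = 56875 (t = Mul(125, 455) = 56875)
d = -197174 (d = Pow(Pow(-197174, -1), -1) = Pow(Rational(-1, 197174), -1) = -197174)
Add(Function('V')(t, 696), d) = Add(696, -197174) = -196478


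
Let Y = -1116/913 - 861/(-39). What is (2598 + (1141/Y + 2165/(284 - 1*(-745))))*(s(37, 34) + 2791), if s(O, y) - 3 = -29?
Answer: 267092988693290/36385881 ≈ 7.3406e+6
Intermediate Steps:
Y = 247523/11869 (Y = -1116*1/913 - 861*(-1/39) = -1116/913 + 287/13 = 247523/11869 ≈ 20.855)
s(O, y) = -26 (s(O, y) = 3 - 29 = -26)
(2598 + (1141/Y + 2165/(284 - 1*(-745))))*(s(37, 34) + 2791) = (2598 + (1141/(247523/11869) + 2165/(284 - 1*(-745))))*(-26 + 2791) = (2598 + (1141*(11869/247523) + 2165/(284 + 745)))*2765 = (2598 + (13542529/247523 + 2165/1029))*2765 = (2598 + 14471149636/254701167)*2765 = (676184781502/254701167)*2765 = 267092988693290/36385881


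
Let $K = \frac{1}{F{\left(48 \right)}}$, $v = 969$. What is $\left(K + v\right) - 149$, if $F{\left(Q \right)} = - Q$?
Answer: $\frac{39359}{48} \approx 819.98$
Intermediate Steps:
$K = - \frac{1}{48}$ ($K = \frac{1}{\left(-1\right) 48} = \frac{1}{-48} = - \frac{1}{48} \approx -0.020833$)
$\left(K + v\right) - 149 = \left(- \frac{1}{48} + 969\right) - 149 = \frac{46511}{48} - 149 = \frac{39359}{48}$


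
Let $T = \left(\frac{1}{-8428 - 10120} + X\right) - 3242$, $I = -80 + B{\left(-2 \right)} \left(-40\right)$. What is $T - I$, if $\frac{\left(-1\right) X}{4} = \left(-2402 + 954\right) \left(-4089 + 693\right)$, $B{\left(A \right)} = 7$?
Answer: $- \frac{364885789673}{18548} \approx -1.9673 \cdot 10^{7}$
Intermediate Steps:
$X = -19669632$ ($X = - 4 \left(-2402 + 954\right) \left(-4089 + 693\right) = - 4 \left(\left(-1448\right) \left(-3396\right)\right) = \left(-4\right) 4917408 = -19669632$)
$I = -360$ ($I = -80 + 7 \left(-40\right) = -80 - 280 = -360$)
$T = - \frac{364892466953}{18548}$ ($T = \left(\frac{1}{-8428 - 10120} - 19669632\right) - 3242 = \left(\frac{1}{-18548} - 19669632\right) - 3242 = \left(- \frac{1}{18548} - 19669632\right) - 3242 = - \frac{364832334337}{18548} - 3242 = - \frac{364892466953}{18548} \approx -1.9673 \cdot 10^{7}$)
$T - I = - \frac{364892466953}{18548} - -360 = - \frac{364892466953}{18548} + 360 = - \frac{364885789673}{18548}$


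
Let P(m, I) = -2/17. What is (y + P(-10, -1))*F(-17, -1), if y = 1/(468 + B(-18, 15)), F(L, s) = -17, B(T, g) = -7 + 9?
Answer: 923/470 ≈ 1.9638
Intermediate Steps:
B(T, g) = 2
P(m, I) = -2/17 (P(m, I) = -2*1/17 = -2/17)
y = 1/470 (y = 1/(468 + 2) = 1/470 ≈ 0.0021277)
(y + P(-10, -1))*F(-17, -1) = (1/470 - 2/17)*(-17) = -923/7990*(-17) = 923/470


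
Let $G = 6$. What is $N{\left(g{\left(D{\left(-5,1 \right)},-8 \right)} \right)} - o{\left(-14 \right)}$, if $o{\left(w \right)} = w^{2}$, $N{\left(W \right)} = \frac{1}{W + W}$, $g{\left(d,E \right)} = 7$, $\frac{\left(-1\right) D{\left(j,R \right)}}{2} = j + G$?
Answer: $- \frac{2743}{14} \approx -195.93$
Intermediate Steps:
$D{\left(j,R \right)} = -12 - 2 j$ ($D{\left(j,R \right)} = - 2 \left(j + 6\right) = - 2 \left(6 + j\right) = -12 - 2 j$)
$N{\left(W \right)} = \frac{1}{2 W}$
$N{\left(g{\left(D{\left(-5,1 \right)},-8 \right)} \right)} - o{\left(-14 \right)} = \frac{1}{2 \cdot 7} - \left(-14\right)^{2} = \frac{1}{2} \cdot \frac{1}{7} - 196 = \frac{1}{14} - 196 = - \frac{2743}{14}$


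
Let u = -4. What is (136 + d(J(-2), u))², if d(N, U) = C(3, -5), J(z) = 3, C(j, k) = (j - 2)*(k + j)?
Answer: 17956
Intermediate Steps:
C(j, k) = (-2 + j)*(j + k)
d(N, U) = -2 (d(N, U) = 3² - 2*3 - 2*(-5) + 3*(-5) = 9 - 6 + 10 - 15 = -2)
(136 + d(J(-2), u))² = (136 - 2)² = 134² = 17956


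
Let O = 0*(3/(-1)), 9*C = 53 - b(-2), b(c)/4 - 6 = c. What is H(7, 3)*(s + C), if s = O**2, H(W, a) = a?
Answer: 37/3 ≈ 12.333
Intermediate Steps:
b(c) = 24 + 4*c
C = 37/9 (C = (53 - (24 + 4*(-2)))/9 = (53 - (24 - 8))/9 = (53 - 1*16)/9 = (53 - 16)/9 = (1/9)*37 = 37/9 ≈ 4.1111)
O = 0 (O = 0*(3*(-1)) = 0*(-3) = 0)
s = 0 (s = 0**2 = 0)
H(7, 3)*(s + C) = 3*(0 + 37/9) = 3*(37/9) = 37/3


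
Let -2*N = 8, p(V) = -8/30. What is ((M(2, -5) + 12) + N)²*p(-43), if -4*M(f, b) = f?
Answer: -15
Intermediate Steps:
M(f, b) = -f/4
p(V) = -4/15 (p(V) = -8*1/30 = -4/15)
N = -4 (N = -½*8 = -4)
((M(2, -5) + 12) + N)²*p(-43) = ((-¼*2 + 12) - 4)²*(-4/15) = ((-½ + 12) - 4)²*(-4/15) = (23/2 - 4)²*(-4/15) = (15/2)²*(-4/15) = (225/4)*(-4/15) = -15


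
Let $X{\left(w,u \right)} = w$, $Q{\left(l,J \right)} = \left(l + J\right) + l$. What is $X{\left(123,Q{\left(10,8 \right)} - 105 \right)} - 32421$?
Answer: $-32298$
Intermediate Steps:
$Q{\left(l,J \right)} = J + 2 l$ ($Q{\left(l,J \right)} = \left(J + l\right) + l = J + 2 l$)
$X{\left(123,Q{\left(10,8 \right)} - 105 \right)} - 32421 = 123 - 32421 = -32298$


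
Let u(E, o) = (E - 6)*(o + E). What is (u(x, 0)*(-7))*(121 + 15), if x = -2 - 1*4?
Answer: -68544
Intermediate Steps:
x = -6 (x = -2 - 4 = -6)
u(E, o) = (-6 + E)*(E + o)
(u(x, 0)*(-7))*(121 + 15) = (((-6)² - 6*(-6) - 6*0 - 6*0)*(-7))*(121 + 15) = ((36 + 36 + 0 + 0)*(-7))*136 = (72*(-7))*136 = -504*136 = -68544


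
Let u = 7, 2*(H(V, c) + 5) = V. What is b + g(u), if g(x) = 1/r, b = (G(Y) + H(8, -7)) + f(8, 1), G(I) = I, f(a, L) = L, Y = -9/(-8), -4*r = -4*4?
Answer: 11/8 ≈ 1.3750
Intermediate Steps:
H(V, c) = -5 + V/2
r = 4 (r = -(-1)*4 = -¼*(-16) = 4)
Y = 9/8 (Y = -9*(-⅛) = 9/8 ≈ 1.1250)
b = 9/8 (b = (9/8 + (-5 + (½)*8)) + 1 = (9/8 + (-5 + 4)) + 1 = (9/8 - 1) + 1 = ⅛ + 1 = 9/8 ≈ 1.1250)
g(x) = ¼ (g(x) = 1/4 = ¼)
b + g(u) = 9/8 + ¼ = 11/8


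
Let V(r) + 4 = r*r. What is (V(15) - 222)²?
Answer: 1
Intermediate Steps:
V(r) = -4 + r² (V(r) = -4 + r*r = -4 + r²)
(V(15) - 222)² = ((-4 + 15²) - 222)² = ((-4 + 225) - 222)² = (221 - 222)² = (-1)² = 1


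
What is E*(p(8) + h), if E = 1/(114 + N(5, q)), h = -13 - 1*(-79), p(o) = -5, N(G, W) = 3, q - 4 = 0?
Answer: 61/117 ≈ 0.52137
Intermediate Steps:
q = 4 (q = 4 + 0 = 4)
h = 66 (h = -13 + 79 = 66)
E = 1/117 (E = 1/(114 + 3) = 1/117 ≈ 0.0085470)
E*(p(8) + h) = (-5 + 66)/117 = (1/117)*61 = 61/117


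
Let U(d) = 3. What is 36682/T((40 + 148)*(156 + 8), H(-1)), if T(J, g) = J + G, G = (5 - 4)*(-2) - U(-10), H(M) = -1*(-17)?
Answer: 36682/30827 ≈ 1.1899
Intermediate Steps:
H(M) = 17
G = -5 (G = (5 - 4)*(-2) - 1*3 = 1*(-2) - 3 = -2 - 3 = -5)
T(J, g) = -5 + J (T(J, g) = J - 5 = -5 + J)
36682/T((40 + 148)*(156 + 8), H(-1)) = 36682/(-5 + (40 + 148)*(156 + 8)) = 36682/(-5 + 188*164) = 36682/(-5 + 30832) = 36682/30827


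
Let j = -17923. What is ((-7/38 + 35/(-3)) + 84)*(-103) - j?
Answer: 1196047/114 ≈ 10492.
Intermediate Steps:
((-7/38 + 35/(-3)) + 84)*(-103) - j = ((-7/38 + 35/(-3)) + 84)*(-103) - 1*(-17923) = ((-7*1/38 + 35*(-⅓)) + 84)*(-103) + 17923 = ((-7/38 - 35/3) + 84)*(-103) + 17923 = (-1351/114 + 84)*(-103) + 17923 = (8225/114)*(-103) + 17923 = -847175/114 + 17923 = 1196047/114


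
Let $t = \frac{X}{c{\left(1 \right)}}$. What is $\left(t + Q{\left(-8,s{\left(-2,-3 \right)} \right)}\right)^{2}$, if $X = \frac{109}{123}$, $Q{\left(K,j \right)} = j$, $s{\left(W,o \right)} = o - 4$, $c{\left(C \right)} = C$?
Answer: $\frac{565504}{15129} \approx 37.379$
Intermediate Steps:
$s{\left(W,o \right)} = -4 + o$ ($s{\left(W,o \right)} = o + \left(-4 + 0\right) = o - 4 = -4 + o$)
$X = \frac{109}{123}$ ($X = 109 \cdot \frac{1}{123} = \frac{109}{123} \approx 0.88618$)
$t = \frac{109}{123}$ ($t = \frac{109}{123 \cdot 1} = \frac{109}{123} \cdot 1 = \frac{109}{123} \approx 0.88618$)
$\left(t + Q{\left(-8,s{\left(-2,-3 \right)} \right)}\right)^{2} = \left(\frac{109}{123} - 7\right)^{2} = \left(- \frac{752}{123}\right)^{2} = \frac{565504}{15129}$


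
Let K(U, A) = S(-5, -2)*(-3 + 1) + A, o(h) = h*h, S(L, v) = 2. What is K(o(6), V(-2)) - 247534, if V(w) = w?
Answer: -247540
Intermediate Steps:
o(h) = h²
K(U, A) = -4 + A (K(U, A) = 2*(-3 + 1) + A = 2*(-2) + A = -4 + A)
K(o(6), V(-2)) - 247534 = (-4 - 2) - 247534 = -6 - 247534 = -247540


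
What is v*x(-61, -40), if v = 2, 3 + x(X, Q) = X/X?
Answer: -4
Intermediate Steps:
x(X, Q) = -2 (x(X, Q) = -3 + X/X = -3 + 1 = -2)
v*x(-61, -40) = 2*(-2) = -4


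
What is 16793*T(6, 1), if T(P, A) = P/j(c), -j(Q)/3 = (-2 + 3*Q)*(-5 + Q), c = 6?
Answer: -16793/8 ≈ -2099.1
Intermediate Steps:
j(Q) = -3*(-5 + Q)*(-2 + 3*Q) (j(Q) = -3*(-2 + 3*Q)*(-5 + Q) = -3*(-5 + Q)*(-2 + 3*Q))
T(P, A) = -P/48 (T(P, A) = P/(-30 - 9*6² + 51*6) = P/(-30 - 9*36 + 306) = P/(-30 - 324 + 306) = P/(-48) = P*(-1/48) = -P/48)
16793*T(6, 1) = 16793*(-1/48*6) = 16793*(-⅛) = -16793/8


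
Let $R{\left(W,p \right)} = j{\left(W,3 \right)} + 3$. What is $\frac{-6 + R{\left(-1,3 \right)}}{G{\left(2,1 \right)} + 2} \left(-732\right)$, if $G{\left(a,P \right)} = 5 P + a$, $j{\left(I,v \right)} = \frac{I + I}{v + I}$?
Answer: $\frac{976}{3} \approx 325.33$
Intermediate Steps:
$j{\left(I,v \right)} = \frac{2 I}{I + v}$
$R{\left(W,p \right)} = 3 + \frac{2 W}{3 + W}$ ($R{\left(W,p \right)} = \frac{2 W}{W + 3} + 3 = \frac{2 W}{3 + W} + 3 = 3 + \frac{2 W}{3 + W}$)
$G{\left(a,P \right)} = a + 5 P$
$\frac{-6 + R{\left(-1,3 \right)}}{G{\left(2,1 \right)} + 2} \left(-732\right) = \frac{-6 + \frac{9 + 5 \left(-1\right)}{3 - 1}}{\left(2 + 5 \cdot 1\right) + 2} \left(-732\right) = \frac{-6 + \frac{9 - 5}{2}}{\left(2 + 5\right) + 2} \left(-732\right) = \frac{-6 + \frac{1}{2} \cdot 4}{7 + 2} \left(-732\right) = \frac{-6 + 2}{9} \left(-732\right) = \left(-4\right) \frac{1}{9} \left(-732\right) = \left(- \frac{4}{9}\right) \left(-732\right) = \frac{976}{3}$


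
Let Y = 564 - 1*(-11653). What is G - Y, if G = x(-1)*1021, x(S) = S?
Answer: -13238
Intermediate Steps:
G = -1021 (G = -1*1021 = -1021)
Y = 12217 (Y = 564 + 11653 = 12217)
G - Y = -1021 - 1*12217 = -1021 - 12217 = -13238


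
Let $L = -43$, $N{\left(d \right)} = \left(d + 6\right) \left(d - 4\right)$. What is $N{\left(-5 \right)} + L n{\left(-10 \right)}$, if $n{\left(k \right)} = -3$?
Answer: $120$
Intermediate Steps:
$N{\left(d \right)} = \left(-4 + d\right) \left(6 + d\right)$ ($N{\left(d \right)} = \left(6 + d\right) \left(-4 + d\right) = \left(-4 + d\right) \left(6 + d\right)$)
$N{\left(-5 \right)} + L n{\left(-10 \right)} = \left(-24 + \left(-5\right)^{2} + 2 \left(-5\right)\right) - -129 = \left(-24 + 25 - 10\right) + 129 = -9 + 129 = 120$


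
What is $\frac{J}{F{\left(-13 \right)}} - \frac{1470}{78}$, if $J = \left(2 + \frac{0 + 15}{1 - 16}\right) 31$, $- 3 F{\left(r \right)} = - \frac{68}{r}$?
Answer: $- \frac{32377}{884} \approx -36.626$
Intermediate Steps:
$F{\left(r \right)} = \frac{68}{3 r}$ ($F{\left(r \right)} = - \frac{\left(-68\right) \frac{1}{r}}{3} = \frac{68}{3 r}$)
$J = 31$ ($J = \left(2 + \frac{15}{-15}\right) 31 = \left(2 + 15 \left(- \frac{1}{15}\right)\right) 31 = \left(2 - 1\right) 31 = 1 \cdot 31 = 31$)
$\frac{J}{F{\left(-13 \right)}} - \frac{1470}{78} = \frac{31}{\frac{68}{3} \frac{1}{-13}} - \frac{1470}{78} = \frac{31}{\frac{68}{3} \left(- \frac{1}{13}\right)} - \frac{245}{13} = \frac{31}{- \frac{68}{39}} - \frac{245}{13} = 31 \left(- \frac{39}{68}\right) - \frac{245}{13} = - \frac{1209}{68} - \frac{245}{13} = - \frac{32377}{884}$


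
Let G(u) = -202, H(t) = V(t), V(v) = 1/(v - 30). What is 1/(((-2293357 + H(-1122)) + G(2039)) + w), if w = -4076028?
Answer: -1152/7337764225 ≈ -1.5700e-7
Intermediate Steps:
V(v) = 1/(-30 + v)
H(t) = 1/(-30 + t)
1/(((-2293357 + H(-1122)) + G(2039)) + w) = 1/(((-2293357 + 1/(-30 - 1122)) - 202) - 4076028) = 1/(((-2293357 + 1/(-1152)) - 202) - 4076028) = 1/(((-2293357 - 1/1152) - 202) - 4076028) = 1/((-2641947265/1152 - 202) - 4076028) = 1/(-2642179969/1152 - 4076028) = 1/(-7337764225/1152) = -1152/7337764225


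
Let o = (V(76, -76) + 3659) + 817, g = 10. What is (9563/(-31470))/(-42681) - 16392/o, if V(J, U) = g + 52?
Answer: -11008608391273/3047655157830 ≈ -3.6122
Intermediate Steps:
V(J, U) = 62 (V(J, U) = 10 + 52 = 62)
o = 4538 (o = (62 + 3659) + 817 = 3721 + 817 = 4538)
(9563/(-31470))/(-42681) - 16392/o = (9563/(-31470))/(-42681) - 16392/4538 = (9563*(-1/31470))*(-1/42681) - 16392*1/4538 = -9563/31470*(-1/42681) - 8196/2269 = 9563/1343171070 - 8196/2269 = -11008608391273/3047655157830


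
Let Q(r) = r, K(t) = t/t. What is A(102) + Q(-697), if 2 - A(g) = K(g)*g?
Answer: -797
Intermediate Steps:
K(t) = 1
A(g) = 2 - g
A(102) + Q(-697) = (2 - 1*102) - 697 = (2 - 102) - 697 = -100 - 697 = -797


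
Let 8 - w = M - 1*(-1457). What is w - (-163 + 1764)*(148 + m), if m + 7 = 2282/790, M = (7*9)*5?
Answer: -91691216/395 ≈ -2.3213e+5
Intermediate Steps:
M = 315 (M = 63*5 = 315)
m = -1624/395 (m = -7 + 2282/790 = -7 + 2282*(1/790) = -7 + 1141/395 = -1624/395 ≈ -4.1114)
w = -1764 (w = 8 - (315 - 1*(-1457)) = 8 - (315 + 1457) = 8 - 1*1772 = 8 - 1772 = -1764)
w - (-163 + 1764)*(148 + m) = -1764 - (-163 + 1764)*(148 - 1624/395) = -1764 - 1601*56836/395 = -1764 - 1*90994436/395 = -1764 - 90994436/395 = -91691216/395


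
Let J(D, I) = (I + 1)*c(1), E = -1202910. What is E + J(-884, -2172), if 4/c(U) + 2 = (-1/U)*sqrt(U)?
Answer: -3600046/3 ≈ -1.2000e+6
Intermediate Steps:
c(U) = 4/(-2 - 1/sqrt(U)) (c(U) = 4/(-2 + (-1/U)*sqrt(U)) = 4/(-2 - 1/sqrt(U)))
J(D, I) = -4/3 - 4*I/3 (J(D, I) = (I + 1)*(-4*1/(sqrt(1) + 2*1)) = (1 + I)*(-4*1/(1 + 2)) = (1 + I)*(-4*1/3) = (1 + I)*(-4*1*1/3) = (1 + I)*(-4/3) = -4/3 - 4*I/3)
E + J(-884, -2172) = -1202910 + (-4/3 - 4/3*(-2172)) = -1202910 + (-4/3 + 2896) = -1202910 + 8684/3 = -3600046/3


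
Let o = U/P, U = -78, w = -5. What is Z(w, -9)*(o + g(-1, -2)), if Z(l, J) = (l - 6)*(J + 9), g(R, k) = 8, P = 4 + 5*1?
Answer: 0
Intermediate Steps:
P = 9 (P = 4 + 5 = 9)
Z(l, J) = (-6 + l)*(9 + J)
o = -26/3 (o = -78/9 = -78*1/9 = -26/3 ≈ -8.6667)
Z(w, -9)*(o + g(-1, -2)) = (-54 - 6*(-9) + 9*(-5) - 9*(-5))*(-26/3 + 8) = (-54 + 54 - 45 + 45)*(-2/3) = 0*(-2/3) = 0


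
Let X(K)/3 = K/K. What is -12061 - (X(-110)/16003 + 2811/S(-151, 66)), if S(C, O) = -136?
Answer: -26204672863/2176408 ≈ -12040.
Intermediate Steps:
X(K) = 3 (X(K) = 3*(K/K) = 3*1 = 3)
-12061 - (X(-110)/16003 + 2811/S(-151, 66)) = -12061 - (3/16003 + 2811/(-136)) = -12061 - (3*(1/16003) + 2811*(-1/136)) = -12061 - (3/16003 - 2811/136) = -12061 - 1*(-44984025/2176408) = -12061 + 44984025/2176408 = -26204672863/2176408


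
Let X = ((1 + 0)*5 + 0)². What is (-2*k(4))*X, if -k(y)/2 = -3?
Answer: -300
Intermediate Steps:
X = 25 (X = (1*5 + 0)² = (5 + 0)² = 5² = 25)
k(y) = 6 (k(y) = -2*(-3) = 6)
(-2*k(4))*X = -2*6*25 = -12*25 = -300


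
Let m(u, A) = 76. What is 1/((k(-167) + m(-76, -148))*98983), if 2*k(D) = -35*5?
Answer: -2/2276609 ≈ -8.7850e-7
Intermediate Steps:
k(D) = -175/2 (k(D) = (-35*5)/2 = (½)*(-175) = -175/2)
1/((k(-167) + m(-76, -148))*98983) = 1/((-175/2 + 76)*98983) = (1/98983)/(-23/2) = -2/23*1/98983 = -2/2276609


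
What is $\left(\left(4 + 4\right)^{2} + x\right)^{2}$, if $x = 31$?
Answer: $9025$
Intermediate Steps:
$\left(\left(4 + 4\right)^{2} + x\right)^{2} = \left(\left(4 + 4\right)^{2} + 31\right)^{2} = \left(8^{2} + 31\right)^{2} = \left(64 + 31\right)^{2} = 95^{2} = 9025$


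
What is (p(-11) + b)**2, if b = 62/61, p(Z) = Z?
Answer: 370881/3721 ≈ 99.672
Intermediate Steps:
b = 62/61 (b = 62*(1/61) = 62/61 ≈ 1.0164)
(p(-11) + b)**2 = (-11 + 62/61)**2 = (-609/61)**2 = 370881/3721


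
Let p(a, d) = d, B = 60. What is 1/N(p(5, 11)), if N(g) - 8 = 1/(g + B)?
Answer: 71/569 ≈ 0.12478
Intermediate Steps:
N(g) = 8 + 1/(60 + g) (N(g) = 8 + 1/(g + 60) = 8 + 1/(60 + g))
1/N(p(5, 11)) = 1/((481 + 8*11)/(60 + 11)) = 1/((481 + 88)/71) = 1/((1/71)*569) = 1/(569/71) = 71/569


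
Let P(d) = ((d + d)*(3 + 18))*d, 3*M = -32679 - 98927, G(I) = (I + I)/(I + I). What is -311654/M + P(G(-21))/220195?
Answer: 102939742521/14489491585 ≈ 7.1044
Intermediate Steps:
G(I) = 1 (G(I) = (2*I)/((2*I)) = (2*I)*(1/(2*I)) = 1)
M = -131606/3 (M = (-32679 - 98927)/3 = (⅓)*(-131606) = -131606/3 ≈ -43869.)
P(d) = 42*d² (P(d) = ((2*d)*21)*d = (42*d)*d = 42*d²)
-311654/M + P(G(-21))/220195 = -311654/(-131606/3) + (42*1²)/220195 = -311654*(-3/131606) + (42*1)*(1/220195) = 467481/65803 + 42*(1/220195) = 467481/65803 + 42/220195 = 102939742521/14489491585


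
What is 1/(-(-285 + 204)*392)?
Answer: 1/31752 ≈ 3.1494e-5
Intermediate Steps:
1/(-(-285 + 204)*392) = 1/(-(-81)*392) = 1/(-1*(-31752)) = 1/31752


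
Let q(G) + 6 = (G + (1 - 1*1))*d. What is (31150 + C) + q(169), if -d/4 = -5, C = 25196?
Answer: 59720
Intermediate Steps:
d = 20 (d = -4*(-5) = 20)
q(G) = -6 + 20*G (q(G) = -6 + (G + (1 - 1*1))*20 = -6 + (G + (1 - 1))*20 = -6 + (G + 0)*20 = -6 + G*20 = -6 + 20*G)
(31150 + C) + q(169) = (31150 + 25196) + (-6 + 20*169) = 56346 + (-6 + 3380) = 56346 + 3374 = 59720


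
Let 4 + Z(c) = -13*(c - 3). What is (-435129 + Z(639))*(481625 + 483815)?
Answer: -428077061440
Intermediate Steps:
Z(c) = 35 - 13*c (Z(c) = -4 - 13*(c - 3) = -4 - 13*(-3 + c) = -4 + (39 - 13*c) = 35 - 13*c)
(-435129 + Z(639))*(481625 + 483815) = (-435129 + (35 - 13*639))*(481625 + 483815) = (-435129 + (35 - 8307))*965440 = (-435129 - 8272)*965440 = -443401*965440 = -428077061440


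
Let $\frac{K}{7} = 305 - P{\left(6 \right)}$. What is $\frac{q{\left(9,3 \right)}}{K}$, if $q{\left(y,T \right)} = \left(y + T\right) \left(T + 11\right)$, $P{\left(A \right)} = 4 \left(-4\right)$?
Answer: $\frac{8}{107} \approx 0.074766$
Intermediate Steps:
$P{\left(A \right)} = -16$
$K = 2247$ ($K = 7 \left(305 - -16\right) = 7 \left(305 + 16\right) = 7 \cdot 321 = 2247$)
$q{\left(y,T \right)} = \left(11 + T\right) \left(T + y\right)$ ($q{\left(y,T \right)} = \left(T + y\right) \left(11 + T\right) = \left(11 + T\right) \left(T + y\right)$)
$\frac{q{\left(9,3 \right)}}{K} = \frac{3^{2} + 11 \cdot 3 + 11 \cdot 9 + 3 \cdot 9}{2247} = \left(9 + 33 + 99 + 27\right) \frac{1}{2247} = 168 \cdot \frac{1}{2247} = \frac{8}{107}$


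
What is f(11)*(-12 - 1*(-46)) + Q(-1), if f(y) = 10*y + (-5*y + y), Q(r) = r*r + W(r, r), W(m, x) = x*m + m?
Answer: 2245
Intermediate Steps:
W(m, x) = m + m*x (W(m, x) = m*x + m = m + m*x)
Q(r) = r² + r*(1 + r) (Q(r) = r*r + r*(1 + r) = r² + r*(1 + r))
f(y) = 6*y (f(y) = 10*y - 4*y = 6*y)
f(11)*(-12 - 1*(-46)) + Q(-1) = (6*11)*(-12 - 1*(-46)) - (1 + 2*(-1)) = 66*(-12 + 46) - (1 - 2) = 66*34 - 1*(-1) = 2244 + 1 = 2245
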